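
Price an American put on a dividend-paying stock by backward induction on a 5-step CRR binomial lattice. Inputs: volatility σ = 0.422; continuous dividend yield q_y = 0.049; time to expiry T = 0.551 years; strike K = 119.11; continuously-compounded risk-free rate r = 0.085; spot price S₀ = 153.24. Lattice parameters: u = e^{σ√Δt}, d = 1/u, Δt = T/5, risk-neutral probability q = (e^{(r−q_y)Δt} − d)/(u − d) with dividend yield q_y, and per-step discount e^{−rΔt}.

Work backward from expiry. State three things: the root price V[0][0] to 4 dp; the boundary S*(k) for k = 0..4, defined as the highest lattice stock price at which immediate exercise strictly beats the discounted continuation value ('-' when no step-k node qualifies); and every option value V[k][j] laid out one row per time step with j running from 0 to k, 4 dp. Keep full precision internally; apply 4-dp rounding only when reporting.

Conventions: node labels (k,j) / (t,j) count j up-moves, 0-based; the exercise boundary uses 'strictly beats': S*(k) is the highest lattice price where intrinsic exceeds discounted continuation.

price = 4.7234
boundary = - - - - 87.5010
tree:
4.7234
7.9513 1.3077
13.0786 2.5345 0.0000
20.8285 4.9121 0.0000 0.0000
31.6090 9.5201 0.0000 0.0000 0.0000
43.0470 18.4509 0.0000 0.0000 0.0000 0.0000

Δt=0.11020, u=1.15038, d=0.86928, q=0.47918, disc=e^(-rΔt)=0.99068
k=5 terminal: V=max(K-S,0) → 43.0470 18.4509 0.0000 0.0000 0.0000 0.0000
k=4: j=0 S=87.5010 intr=31.6090 cont=30.9697 V=31.6090[EX]; j=1 S=115.7957 intr=3.3143 cont=9.5201 V=9.5201[hold]; j=2 S=153.2400 intr=0.0000 cont=0.0000 V=0.0000[hold]; j=3 S=202.7924 intr=0.0000 cont=0.0000 V=0.0000[hold]; j=4 S=268.3683 intr=0.0000 cont=0.0000 V=0.0000[hold]  S*(4)=87.5010
k=3: j=0 S=100.6591 intr=18.4509 cont=20.8285 V=20.8285[hold]; j=1 S=133.2086 intr=0.0000 cont=4.9121 V=4.9121[hold]; j=2 S=176.2836 intr=0.0000 cont=0.0000 V=0.0000[hold]; j=3 S=233.2875 intr=0.0000 cont=0.0000 V=0.0000[hold]  S*(3)=-
k=2: j=0 S=115.7957 intr=3.3143 cont=13.0786 V=13.0786[hold]; j=1 S=153.2400 intr=0.0000 cont=2.5345 V=2.5345[hold]; j=2 S=202.7924 intr=0.0000 cont=0.0000 V=0.0000[hold]  S*(2)=-
k=1: j=0 S=133.2086 intr=0.0000 cont=7.9513 V=7.9513[hold]; j=1 S=176.2836 intr=0.0000 cont=1.3077 V=1.3077[hold]  S*(1)=-
k=0: j=0 S=153.2400 intr=0.0000 cont=4.7234 V=4.7234[hold]  S*(0)=-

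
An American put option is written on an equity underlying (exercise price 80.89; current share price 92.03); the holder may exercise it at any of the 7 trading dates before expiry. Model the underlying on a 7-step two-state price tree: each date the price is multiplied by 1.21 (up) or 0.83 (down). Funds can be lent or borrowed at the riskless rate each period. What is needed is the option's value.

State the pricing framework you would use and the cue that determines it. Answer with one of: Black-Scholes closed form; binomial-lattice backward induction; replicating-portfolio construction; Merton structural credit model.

framework: binomial-lattice backward induction

Key observation: with exercise allowed before expiry on a discrete up/down model (7 steps from spot 92.03), the strike-80.89 put's value must be rolled back through the tree testing early exercise at each node.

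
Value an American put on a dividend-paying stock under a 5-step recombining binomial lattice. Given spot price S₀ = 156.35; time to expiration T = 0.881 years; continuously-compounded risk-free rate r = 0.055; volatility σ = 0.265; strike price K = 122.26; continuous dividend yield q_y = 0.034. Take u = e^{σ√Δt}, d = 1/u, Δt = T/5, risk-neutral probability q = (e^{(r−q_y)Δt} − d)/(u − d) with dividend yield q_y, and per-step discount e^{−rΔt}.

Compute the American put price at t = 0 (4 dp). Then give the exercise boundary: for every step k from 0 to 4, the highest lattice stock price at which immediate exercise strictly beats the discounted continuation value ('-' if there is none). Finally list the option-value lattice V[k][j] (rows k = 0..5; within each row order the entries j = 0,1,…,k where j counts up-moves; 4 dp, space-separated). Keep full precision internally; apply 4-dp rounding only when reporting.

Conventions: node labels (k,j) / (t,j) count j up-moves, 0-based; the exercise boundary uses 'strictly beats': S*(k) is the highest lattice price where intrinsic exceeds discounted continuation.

price = 2.7552
boundary = - - - - 100.1981
tree:
2.7552
4.7975 0.6746
8.2025 1.3326 0.0000
13.6858 2.6325 0.0000 0.0000
22.0619 5.2002 0.0000 0.0000 0.0000
32.6100 10.2726 0.0000 0.0000 0.0000 0.0000

Δt=0.17620, u=1.11766, d=0.89473, q=0.48885, disc=e^(-rΔt)=0.99036
k=5 terminal: V=max(K-S,0) → 32.6100 10.2726 0.0000 0.0000 0.0000 0.0000
k=4: j=0 S=100.1981 intr=22.0619 cont=21.4812 V=22.0619[EX]; j=1 S=125.1638 intr=0.0000 cont=5.2002 V=5.2002[hold]; j=2 S=156.3500 intr=0.0000 cont=0.0000 V=0.0000[hold]; j=3 S=195.3066 intr=0.0000 cont=0.0000 V=0.0000[hold]; j=4 S=243.9698 intr=0.0000 cont=0.0000 V=0.0000[hold]  S*(4)=100.1981
k=3: j=0 S=111.9874 intr=10.2726 cont=13.6858 V=13.6858[hold]; j=1 S=139.8905 intr=0.0000 cont=2.6325 V=2.6325[hold]; j=2 S=174.7461 intr=0.0000 cont=0.0000 V=0.0000[hold]; j=3 S=218.2864 intr=0.0000 cont=0.0000 V=0.0000[hold]  S*(3)=-
k=2: j=0 S=125.1638 intr=0.0000 cont=8.2025 V=8.2025[hold]; j=1 S=156.3500 intr=0.0000 cont=1.3326 V=1.3326[hold]; j=2 S=195.3066 intr=0.0000 cont=0.0000 V=0.0000[hold]  S*(2)=-
k=1: j=0 S=139.8905 intr=0.0000 cont=4.7975 V=4.7975[hold]; j=1 S=174.7461 intr=0.0000 cont=0.6746 V=0.6746[hold]  S*(1)=-
k=0: j=0 S=156.3500 intr=0.0000 cont=2.7552 V=2.7552[hold]  S*(0)=-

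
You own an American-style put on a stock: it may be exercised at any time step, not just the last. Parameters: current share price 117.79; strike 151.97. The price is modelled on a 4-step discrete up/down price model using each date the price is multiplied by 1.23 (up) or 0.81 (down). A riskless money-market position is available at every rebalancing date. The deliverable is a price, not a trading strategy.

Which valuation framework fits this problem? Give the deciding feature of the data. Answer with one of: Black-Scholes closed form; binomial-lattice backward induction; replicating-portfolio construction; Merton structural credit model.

Key observation: early exercise of the strike-151.97 put must be checked at each of the 4 dates (spot 117.79), which forces a node-by-node comparison of intrinsic and continuation value backward from expiry.

framework: binomial-lattice backward induction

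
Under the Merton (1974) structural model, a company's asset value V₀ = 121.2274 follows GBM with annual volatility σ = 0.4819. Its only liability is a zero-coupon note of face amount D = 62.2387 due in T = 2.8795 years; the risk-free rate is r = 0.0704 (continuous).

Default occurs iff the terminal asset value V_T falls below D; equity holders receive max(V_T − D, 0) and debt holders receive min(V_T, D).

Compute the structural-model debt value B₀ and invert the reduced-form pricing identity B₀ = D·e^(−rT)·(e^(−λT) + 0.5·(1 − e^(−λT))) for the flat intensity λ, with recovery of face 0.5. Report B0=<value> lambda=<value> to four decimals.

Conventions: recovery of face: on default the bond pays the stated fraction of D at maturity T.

Equity is a call on the firm's assets struck at D = 62.2387:
d₁ = [ln(V₀/D) + (r + σ²/2)T] / (σ√T)
   = [ln(121.2274/62.2387) + (0.0704 + 0.5·0.4819²)·2.8795] / (0.4819·√2.8795)
   = [0.666691 + 0.537067] / 0.817740 = 1.472053
d₂ = d₁ − σ√T = 1.472053 − 0.817740 = 0.654313
N(d₁) = 0.929497,  N(d₂) = 0.743545,  e^(−rT) = 0.816509
E₀ = V₀·N(d₁) − D·e^(−rT)·N(d₂)
   = 121.2274·0.929497 − 62.2387·0.816509·0.743545 = 74.894650
B₀ = V₀ − E₀ = 121.2274 − 74.894650 = 46.332750
e^(−λT) = (B₀·e^(rT)/D − 0.5)/(1 − 0.5) = (46.3327·1.224726/62.2387 − 0.5)/0.5 = 0.82345848
λ = −ln(0.82345848)/2.8795 = 0.067457

B0=46.3327 lambda=0.0675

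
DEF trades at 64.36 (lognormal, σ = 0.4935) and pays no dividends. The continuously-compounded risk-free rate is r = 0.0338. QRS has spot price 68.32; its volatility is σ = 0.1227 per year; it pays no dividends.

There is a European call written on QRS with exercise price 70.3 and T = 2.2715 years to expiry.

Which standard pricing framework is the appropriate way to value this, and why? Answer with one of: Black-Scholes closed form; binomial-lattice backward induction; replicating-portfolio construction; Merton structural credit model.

Key observation: a European claim on QRS (strike 70.3) — a lognormal (GBM) underlying with constant rate and volatility — has an exact closed-form value; no lattice or capital structure is involved.

framework: Black-Scholes closed form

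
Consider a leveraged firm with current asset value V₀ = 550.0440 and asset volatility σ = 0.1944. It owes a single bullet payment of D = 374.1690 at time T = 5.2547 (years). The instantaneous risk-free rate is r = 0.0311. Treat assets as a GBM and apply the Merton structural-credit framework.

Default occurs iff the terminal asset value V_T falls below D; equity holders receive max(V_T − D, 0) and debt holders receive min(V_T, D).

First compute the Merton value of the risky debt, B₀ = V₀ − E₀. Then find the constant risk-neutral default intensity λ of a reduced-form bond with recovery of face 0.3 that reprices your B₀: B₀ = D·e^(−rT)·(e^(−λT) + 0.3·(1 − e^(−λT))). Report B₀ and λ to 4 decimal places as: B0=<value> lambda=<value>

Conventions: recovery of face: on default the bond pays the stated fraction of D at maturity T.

B0=308.1227 lambda=0.0084

With assets at 550.0440 and a single debt payment of 374.1690 at 5.2547 years:
d₁ = [ln(V₀/D) + (r + σ²/2)T] / (σ√T)
   = [ln(550.0440/374.1690) + (0.0311 + 0.5·0.1944²)·5.2547] / (0.1944·√5.2547)
   = [0.385291 + 0.262712] / 0.445626 = 1.454142
d₂ = d₁ − σ√T = 1.454142 − 0.445626 = 1.008516
N(d₁) = 0.927047,  N(d₂) = 0.843397,  e^(−rT) = 0.849233
E₀ = V₀·N(d₁) − D·e^(−rT)·N(d₂)
   = 550.0440·0.927047 − 374.1690·0.849233·0.843397 = 241.921332
B₀ = V₀ − E₀ = 550.0440 − 241.921332 = 308.122668
e^(−λT) = (B₀·e^(rT)/D − 0.3)/(1 − 0.3) = (308.1227·1.177533/374.1690 − 0.3)/0.7 = 0.95668688
λ = −ln(0.95668688)/5.2547 = 0.008427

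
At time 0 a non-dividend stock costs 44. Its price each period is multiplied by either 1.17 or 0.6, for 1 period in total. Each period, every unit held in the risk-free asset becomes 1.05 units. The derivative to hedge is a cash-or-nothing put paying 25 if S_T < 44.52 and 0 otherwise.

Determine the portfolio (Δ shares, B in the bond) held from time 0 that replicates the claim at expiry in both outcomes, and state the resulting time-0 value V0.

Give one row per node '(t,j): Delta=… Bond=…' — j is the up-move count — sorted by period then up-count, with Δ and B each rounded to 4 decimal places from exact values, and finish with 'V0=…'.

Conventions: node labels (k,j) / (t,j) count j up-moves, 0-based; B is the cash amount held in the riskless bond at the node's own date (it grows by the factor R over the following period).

Arbitrage-free pricing uses the up-move probability p* = (R−d)/(u−d) = 0.7895, discounting each step at R = 1.05.
At maturity the claim pays: V(1,0)=25.0000, V(1,1)=0.0000
(0,0): S=44.0000. Δ = (V_up−V_dn)/(S_up−S_dn) = (0.0000−25.0000)/(51.4800−26.4000) = -0.9968. V = [p*·0.0000 + (1−p*)·25.0000]/1.05 = 5.0125. B = V − Δ·S = 48.8722.
Verification: the root portfolio costs Δ(0,0)·S0 + B(0,0) = 5.0125, matching V0.

(0,0): Delta=-0.9968 Bond=48.8722
V0=5.0125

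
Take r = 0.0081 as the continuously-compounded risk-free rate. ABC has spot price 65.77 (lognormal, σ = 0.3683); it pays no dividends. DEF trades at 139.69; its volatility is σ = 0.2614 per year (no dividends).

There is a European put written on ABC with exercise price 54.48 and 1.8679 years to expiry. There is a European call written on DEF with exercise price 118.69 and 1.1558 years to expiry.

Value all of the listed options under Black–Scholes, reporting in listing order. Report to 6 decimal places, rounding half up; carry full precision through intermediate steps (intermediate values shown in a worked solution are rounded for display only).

price(ABC put K=54.48) = 6.744547
price(DEF call K=118.69) = 28.021777

[ABC put K=54.48]
σ√T = 0.3683·√1.8679 = 0.503360
d₁ = (ln(S/K) + (r+σ²/2)T) / (σ√T) = (ln(65.77/54.48) + (0.0081+0.3683²/2)·1.8679) / 0.503360 = (0.188330 + 0.141816) / 0.503360 = 0.655884
d₂ = d₁ − σ√T = 0.655884 − 0.503360 = 0.152524
e^{−rT} = 0.984984
N(−d₁) = 0.255949,  N(−d₂) = 0.439387
price = K·e^{−rT}·N(−d₂) − S·N(−d₁) = 23.578336 − 16.833789 = 6.744547
[DEF call K=118.69]
σ√T = 0.2614·√1.1558 = 0.281026
d₁ = (ln(S/K) + (r+σ²/2)T) / (σ√T) = (ln(139.69/118.69) + (0.0081+0.2614²/2)·1.1558) / 0.281026 = (0.162911 + 0.048850) / 0.281026 = 0.753526
d₂ = d₁ − σ√T = 0.753526 − 0.281026 = 0.472499
e^{−rT} = 0.990682
N(d₁) = 0.774433,  N(d₂) = 0.681715
price = S·N(d₁) − K·e^{−rT}·N(d₂) = 108.180536 − 80.158760 = 28.021777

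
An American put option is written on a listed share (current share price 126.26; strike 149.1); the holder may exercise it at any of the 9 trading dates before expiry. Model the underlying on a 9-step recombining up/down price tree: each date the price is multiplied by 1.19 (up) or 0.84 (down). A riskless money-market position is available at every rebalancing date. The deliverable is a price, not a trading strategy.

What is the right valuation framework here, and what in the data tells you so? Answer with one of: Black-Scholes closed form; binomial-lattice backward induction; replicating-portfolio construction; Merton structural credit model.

Key observation: early exercise of the strike-149.1 put must be checked at each of the 9 dates (spot 126.26), which forces a node-by-node comparison of intrinsic and continuation value backward from expiry.

framework: binomial-lattice backward induction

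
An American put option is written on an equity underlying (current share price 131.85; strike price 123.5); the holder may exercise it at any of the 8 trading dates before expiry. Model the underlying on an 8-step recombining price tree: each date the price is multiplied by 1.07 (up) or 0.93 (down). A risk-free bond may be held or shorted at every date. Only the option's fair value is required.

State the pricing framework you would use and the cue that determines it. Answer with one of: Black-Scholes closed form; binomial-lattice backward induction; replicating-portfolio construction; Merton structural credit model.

Key observation: an American put (K = 123.5, S₀ = 131.85) on a 8-date tree has no closed form — the optimal stopping decision is embedded and must be resolved recursively from expiry.

framework: binomial-lattice backward induction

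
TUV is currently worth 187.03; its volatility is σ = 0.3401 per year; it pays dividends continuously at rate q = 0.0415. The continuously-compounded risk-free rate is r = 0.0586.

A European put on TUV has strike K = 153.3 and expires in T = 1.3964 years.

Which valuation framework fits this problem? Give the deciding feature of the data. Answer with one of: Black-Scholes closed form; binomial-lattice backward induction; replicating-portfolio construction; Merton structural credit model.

Key observation: with TUV following a GBM at constant σ and r, the European put struck at 153.3 prices in closed form — nothing here needs a stepwise model or a balance sheet.

framework: Black-Scholes closed form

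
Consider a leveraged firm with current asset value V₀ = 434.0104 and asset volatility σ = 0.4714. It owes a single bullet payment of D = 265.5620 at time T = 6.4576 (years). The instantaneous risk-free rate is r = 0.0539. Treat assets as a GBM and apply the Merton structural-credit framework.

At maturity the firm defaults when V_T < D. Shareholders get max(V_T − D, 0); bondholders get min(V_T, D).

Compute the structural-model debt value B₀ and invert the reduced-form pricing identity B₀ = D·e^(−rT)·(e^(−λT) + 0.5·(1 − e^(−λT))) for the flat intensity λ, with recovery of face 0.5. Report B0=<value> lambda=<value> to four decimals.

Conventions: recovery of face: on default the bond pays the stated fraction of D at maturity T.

Equity is a call on the firm's assets struck at D = 265.5620:
d₁ = [ln(V₀/D) + (r + σ²/2)T] / (σ√T)
   = [ln(434.0104/265.5620) + (0.0539 + 0.5·0.4714²)·6.4576] / (0.4714·√6.4576)
   = [0.491220 + 1.065562] / 1.197913 = 1.299579
d₂ = d₁ − σ√T = 1.299579 − 1.197913 = 0.101666
N(d₁) = 0.903127,  N(d₂) = 0.540489,  e^(−rT) = 0.706053
E₀ = V₀·N(d₁) − D·e^(−rT)·N(d₂)
   = 434.0104·0.903127 − 265.5620·0.706053·0.540489 = 290.624437
B₀ = V₀ − E₀ = 434.0104 − 290.624437 = 143.385963
e^(−λT) = (B₀·e^(rT)/D − 0.5)/(1 − 0.5) = (143.3860·1.416324/265.5620 − 0.5)/0.5 = 0.52944325
λ = −ln(0.52944325)/6.4576 = 0.098478

B0=143.3860 lambda=0.0985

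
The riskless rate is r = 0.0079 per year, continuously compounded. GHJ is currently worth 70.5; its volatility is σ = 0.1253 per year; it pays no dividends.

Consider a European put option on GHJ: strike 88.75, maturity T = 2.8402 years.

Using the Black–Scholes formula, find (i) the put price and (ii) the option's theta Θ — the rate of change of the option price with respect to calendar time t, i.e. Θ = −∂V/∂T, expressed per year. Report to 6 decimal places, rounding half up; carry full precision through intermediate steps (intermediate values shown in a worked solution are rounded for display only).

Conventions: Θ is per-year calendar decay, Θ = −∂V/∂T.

σ√T = 0.1253·√2.8402 = 0.211167
d₁ = (ln(S/K) + (r+σ²/2)T) / (σ√T) = (ln(70.5/88.75) + (0.0079+0.1253²/2)·2.8402) / 0.211167 = (-0.230211 + 0.044733) / 0.211167 = -0.878346
d₂ = d₁ − σ√T = -0.878346 − 0.211167 = -1.089513
e^{−rT} = 0.977812
N(−d₁) = 0.810122,  N(−d₂) = 0.862036
Put price V = K·e^{−rT}·N(−d₂) − S·N(−d₁) = 74.808212 − 57.113599 = 17.694613
φ(d₁) = (1/√(2π))·e^{−d₁²/2} = 0.271258
Θ = −S·φ(d₁)·σ/(2√T) + r·K·e^{−rT}·N(−d₂) = −0.710916 + 0.590985 = -0.119932

price = 17.694613
Θ = -0.119932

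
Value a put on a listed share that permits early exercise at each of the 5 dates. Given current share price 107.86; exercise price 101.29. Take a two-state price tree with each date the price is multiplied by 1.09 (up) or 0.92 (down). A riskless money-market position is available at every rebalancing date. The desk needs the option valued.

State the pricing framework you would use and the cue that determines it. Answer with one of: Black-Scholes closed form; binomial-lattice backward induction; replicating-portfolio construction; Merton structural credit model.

framework: binomial-lattice backward induction

Key observation: the put (strike 101.29 on spot 107.86) is American-style on a 5-step discrete price model, so the early-exercise decision at every node requires stepwise backward valuation — a closed form cannot price the exercise right.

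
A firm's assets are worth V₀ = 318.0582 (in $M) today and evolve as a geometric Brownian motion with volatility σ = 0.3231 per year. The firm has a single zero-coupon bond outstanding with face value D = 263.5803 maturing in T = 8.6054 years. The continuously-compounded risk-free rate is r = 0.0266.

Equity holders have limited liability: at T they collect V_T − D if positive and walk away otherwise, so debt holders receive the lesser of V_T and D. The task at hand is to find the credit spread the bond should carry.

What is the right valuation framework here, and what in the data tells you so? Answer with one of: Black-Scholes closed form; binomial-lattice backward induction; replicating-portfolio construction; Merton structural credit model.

Key observation: a levered firm with one bullet debt due at 8.6054 years is the canonical structural-credit setup: equity is a call on the firm's assets struck at the face value.

framework: Merton structural credit model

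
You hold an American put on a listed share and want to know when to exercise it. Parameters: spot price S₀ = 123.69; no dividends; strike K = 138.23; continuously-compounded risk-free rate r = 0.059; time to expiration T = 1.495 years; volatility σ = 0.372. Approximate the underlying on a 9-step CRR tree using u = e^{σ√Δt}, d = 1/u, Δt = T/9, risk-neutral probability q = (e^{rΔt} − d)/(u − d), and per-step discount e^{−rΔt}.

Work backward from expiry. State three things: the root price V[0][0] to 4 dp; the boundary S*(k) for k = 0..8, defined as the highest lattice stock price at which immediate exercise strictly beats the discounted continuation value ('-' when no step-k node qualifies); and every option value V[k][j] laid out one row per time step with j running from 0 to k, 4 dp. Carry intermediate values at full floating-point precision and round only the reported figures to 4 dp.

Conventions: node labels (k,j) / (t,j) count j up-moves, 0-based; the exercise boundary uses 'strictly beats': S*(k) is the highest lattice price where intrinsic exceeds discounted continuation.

Δt=0.16611  u=1.16371  d=0.85932  q=0.49452  discount=0.99025
step 9 (expiry): payoffs max(K−S,0) = 106.6273 95.4328 80.2729 59.7430 31.9408 0.0000 0.0000 0.0000 0.0000 0.0000
step 8: (k=8,j=0): S=36.7765, K−S=101.4535, hold=100.1054 ⇒ V=101.4535 exercise | (k=8,j=1): S=49.8036, K−S=88.4264, hold=87.0782 ⇒ V=88.4264 exercise | (k=8,j=2): S=67.4454, K−S=70.7846, hold=69.4365 ⇒ V=70.7846 exercise | (k=8,j=3): S=91.3363, K−S=46.8937, hold=45.5456 ⇒ V=46.8937 exercise | (k=8,j=4): S=123.6900, K−S=14.5400, hold=15.9879 ⇒ V=15.9879 continue | (k=8,j=5): S=167.5042, K−S=0.0000, hold=0.0000 ⇒ V=0.0000 continue | (k=8,j=6): S=226.8386, K−S=0.0000, hold=0.0000 ⇒ V=0.0000 continue | (k=8,j=7): S=307.1907, K−S=0.0000, hold=0.0000 ⇒ V=0.0000 continue | (k=8,j=8): S=416.0056, K−S=0.0000, hold=0.0000 ⇒ V=0.0000 continue  boundary S*=91.3363
step 7: (k=7,j=0): S=42.7972, K−S=95.4328, hold=94.0847 ⇒ V=95.4328 exercise | (k=7,j=1): S=57.9571, K−S=80.2729, hold=78.9248 ⇒ V=80.2729 exercise | (k=7,j=2): S=78.4870, K−S=59.7430, hold=58.3949 ⇒ V=59.7430 exercise | (k=7,j=3): S=106.2892, K−S=31.9408, hold=31.3017 ⇒ V=31.9408 exercise | (k=7,j=4): S=143.9396, K−S=0.0000, hold=8.0027 ⇒ V=8.0027 continue | (k=7,j=5): S=194.9267, K−S=0.0000, hold=0.0000 ⇒ V=0.0000 continue | (k=7,j=6): S=263.9748, K−S=0.0000, hold=0.0000 ⇒ V=0.0000 continue | (k=7,j=7): S=357.4815, K−S=0.0000, hold=0.0000 ⇒ V=0.0000 continue  boundary S*=106.2892
step 6: (k=6,j=0): S=49.8036, K−S=88.4264, hold=87.0782 ⇒ V=88.4264 exercise | (k=6,j=1): S=67.4454, K−S=70.7846, hold=69.4365 ⇒ V=70.7846 exercise | (k=6,j=2): S=91.3363, K−S=46.8937, hold=45.5456 ⇒ V=46.8937 exercise | (k=6,j=3): S=123.6900, K−S=14.5400, hold=19.9068 ⇒ V=19.9068 continue | (k=6,j=4): S=167.5042, K−S=0.0000, hold=4.0057 ⇒ V=4.0057 continue | (k=6,j=5): S=226.8386, K−S=0.0000, hold=0.0000 ⇒ V=0.0000 continue | (k=6,j=6): S=307.1907, K−S=0.0000, hold=0.0000 ⇒ V=0.0000 continue  boundary S*=91.3363
step 5: (k=5,j=0): S=57.9571, K−S=80.2729, hold=78.9248 ⇒ V=80.2729 exercise | (k=5,j=1): S=78.4870, K−S=59.7430, hold=58.3949 ⇒ V=59.7430 exercise | (k=5,j=2): S=106.2892, K−S=31.9408, hold=33.2208 ⇒ V=33.2208 continue | (k=5,j=3): S=143.9396, K−S=0.0000, hold=11.9259 ⇒ V=11.9259 continue | (k=5,j=4): S=194.9267, K−S=0.0000, hold=2.0050 ⇒ V=2.0050 continue | (k=5,j=5): S=263.9748, K−S=0.0000, hold=0.0000 ⇒ V=0.0000 continue  boundary S*=78.4870
step 4: (k=4,j=0): S=67.4454, K−S=70.7846, hold=69.4365 ⇒ V=70.7846 exercise | (k=4,j=1): S=91.3363, K−S=46.8937, hold=46.1724 ⇒ V=46.8937 exercise | (k=4,j=2): S=123.6900, K−S=14.5400, hold=22.4687 ⇒ V=22.4687 continue | (k=4,j=3): S=167.5042, K−S=0.0000, hold=6.9513 ⇒ V=6.9513 continue | (k=4,j=4): S=226.8386, K−S=0.0000, hold=1.0036 ⇒ V=1.0036 continue  boundary S*=91.3363
step 3: (k=3,j=0): S=78.4870, K−S=59.7430, hold=58.3949 ⇒ V=59.7430 exercise | (k=3,j=1): S=106.2892, K−S=31.9408, hold=34.4754 ⇒ V=34.4754 continue | (k=3,j=2): S=143.9396, K−S=0.0000, hold=14.6507 ⇒ V=14.6507 continue | (k=3,j=3): S=194.9267, K−S=0.0000, hold=3.9709 ⇒ V=3.9709 continue  boundary S*=78.4870
step 2: (k=2,j=0): S=91.3363, K−S=46.8937, hold=46.7868 ⇒ V=46.8937 exercise | (k=2,j=1): S=123.6900, K−S=14.5400, hold=24.4310 ⇒ V=24.4310 continue | (k=2,j=2): S=167.5042, K−S=0.0000, hold=9.2779 ⇒ V=9.2779 continue  boundary S*=91.3363
step 1: (k=1,j=0): S=106.2892, K−S=31.9408, hold=35.4363 ⇒ V=35.4363 continue | (k=1,j=1): S=143.9396, K−S=0.0000, hold=16.7722 ⇒ V=16.7722 continue  boundary S*=-
step 0: (k=0,j=0): S=123.6900, K−S=14.5400, hold=25.9509 ⇒ V=25.9509 continue  boundary S*=-

price = 25.9509
boundary = - - 91.3363 78.4870 91.3363 78.4870 91.3363 106.2892 91.3363
tree:
25.9509
35.4363 16.7722
46.8937 24.4310 9.2779
59.7430 34.4754 14.6507 3.9709
70.7846 46.8937 22.4687 6.9513 1.0036
80.2729 59.7430 33.2208 11.9259 2.0050 0.0000
88.4264 70.7846 46.8937 19.9068 4.0057 0.0000 0.0000
95.4328 80.2729 59.7430 31.9408 8.0027 0.0000 0.0000 0.0000
101.4535 88.4264 70.7846 46.8937 15.9879 0.0000 0.0000 0.0000 0.0000
106.6273 95.4328 80.2729 59.7430 31.9408 0.0000 0.0000 0.0000 0.0000 0.0000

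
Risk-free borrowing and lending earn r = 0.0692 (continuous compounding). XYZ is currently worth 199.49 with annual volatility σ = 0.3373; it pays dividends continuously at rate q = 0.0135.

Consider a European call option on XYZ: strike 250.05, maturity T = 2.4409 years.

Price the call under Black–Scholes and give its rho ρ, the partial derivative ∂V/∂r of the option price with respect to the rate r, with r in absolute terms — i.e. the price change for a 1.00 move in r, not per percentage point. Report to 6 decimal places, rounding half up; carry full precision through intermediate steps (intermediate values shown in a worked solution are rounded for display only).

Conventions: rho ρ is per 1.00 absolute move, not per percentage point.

σ√T = 0.3373·√2.4409 = 0.526977
d₁ = (ln(S/K) + (r−q+σ²/2)T) / (σ√T) = (ln(199.49/250.05) + (0.0692−0.0135+0.3373²/2)·2.4409) / 0.526977 = (-0.225897 + 0.274810) / 0.526977 = 0.092819
d₂ = d₁ − σ√T = 0.092819 − 0.526977 = -0.434157
e^{−rT} = 0.844585
e^{−qT} = 0.967585
N(d₁) = 0.536976,  N(d₂) = 0.332087
Call price V = S·e^{−qT}·N(d₁) − K·e^{−rT}·N(d₂) = 103.649061 − 70.132932 = 33.516129
ρ = K·T·e^{−rT}·N(d₂) = 171.187473

price = 33.516129
ρ = 171.187473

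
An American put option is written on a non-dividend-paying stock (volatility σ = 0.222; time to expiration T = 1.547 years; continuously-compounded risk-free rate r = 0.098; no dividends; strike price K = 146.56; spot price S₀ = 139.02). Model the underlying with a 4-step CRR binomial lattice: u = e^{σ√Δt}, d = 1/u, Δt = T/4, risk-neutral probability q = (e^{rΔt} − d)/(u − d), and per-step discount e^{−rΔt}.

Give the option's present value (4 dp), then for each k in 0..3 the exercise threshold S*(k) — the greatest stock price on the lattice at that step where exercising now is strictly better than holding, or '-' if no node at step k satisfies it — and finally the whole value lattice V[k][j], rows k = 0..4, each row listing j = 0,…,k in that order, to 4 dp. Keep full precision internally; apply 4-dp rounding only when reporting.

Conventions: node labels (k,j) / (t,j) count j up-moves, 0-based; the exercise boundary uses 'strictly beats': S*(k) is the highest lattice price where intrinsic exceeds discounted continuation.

price = 12.5712
boundary = - 121.0929 105.4775 121.0929
tree:
12.5712
25.4671 4.9540
41.0825 11.3558 1.0906
54.6842 25.4671 2.8676 0.0000
66.5319 41.0825 7.5400 0.0000 0.0000

Δt=0.38675, u=1.14804, d=0.87105, q=0.60500, disc=e^(-rΔt)=0.96281
k=4 terminal: V=max(K-S,0) → 66.5319 41.0825 7.5400 0.0000 0.0000
k=3: j=0 S=91.8758 intr=54.6842 cont=49.2333 V=54.6842[EX]; j=1 S=121.0929 intr=25.4671 cont=20.0162 V=25.4671[EX]; j=2 S=159.6012 intr=0.0000 cont=2.8676 V=2.8676[hold]; j=3 S=210.3553 intr=0.0000 cont=0.0000 V=0.0000[hold]  S*(3)=121.0929
k=2: j=0 S=105.4775 intr=41.0825 cont=35.6316 V=41.0825[EX]; j=1 S=139.0200 intr=7.5400 cont=11.3558 V=11.3558[hold]; j=2 S=183.2292 intr=0.0000 cont=1.0906 V=1.0906[hold]  S*(2)=105.4775
k=1: j=0 S=121.0929 intr=25.4671 cont=22.2389 V=25.4671[EX]; j=1 S=159.6012 intr=0.0000 cont=4.9540 V=4.9540[hold]  S*(1)=121.0929
k=0: j=0 S=139.0200 intr=7.5400 cont=12.5712 V=12.5712[hold]  S*(0)=-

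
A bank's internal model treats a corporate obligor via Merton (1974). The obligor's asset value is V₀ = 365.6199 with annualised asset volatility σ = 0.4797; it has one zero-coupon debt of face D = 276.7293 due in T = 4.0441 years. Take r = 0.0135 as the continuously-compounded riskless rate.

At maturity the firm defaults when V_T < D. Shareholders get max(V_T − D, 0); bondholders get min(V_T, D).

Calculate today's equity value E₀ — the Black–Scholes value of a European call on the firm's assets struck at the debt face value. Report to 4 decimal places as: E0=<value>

E0=174.3232

With assets at 365.6199 and a single debt payment of 276.7293 at 4.0441 years:
d₁ = [ln(V₀/D) + (r + σ²/2)T] / (σ√T)
   = [ln(365.6199/276.7293) + (0.0135 + 0.5·0.4797²)·4.0441] / (0.4797·√4.0441)
   = [0.278554 + 0.519894] / 0.964674 = 0.827687
d₂ = d₁ − σ√T = 0.827687 − 0.964674 = -0.136987
N(d₁) = 0.796076,  N(d₂) = 0.445520,  e^(−rT) = 0.946868
E₀ = V₀·N(d₁) − D·e^(−rT)·N(d₂)
   = 365.6199·0.796076 − 276.7293·0.946868·0.445520 = 174.323243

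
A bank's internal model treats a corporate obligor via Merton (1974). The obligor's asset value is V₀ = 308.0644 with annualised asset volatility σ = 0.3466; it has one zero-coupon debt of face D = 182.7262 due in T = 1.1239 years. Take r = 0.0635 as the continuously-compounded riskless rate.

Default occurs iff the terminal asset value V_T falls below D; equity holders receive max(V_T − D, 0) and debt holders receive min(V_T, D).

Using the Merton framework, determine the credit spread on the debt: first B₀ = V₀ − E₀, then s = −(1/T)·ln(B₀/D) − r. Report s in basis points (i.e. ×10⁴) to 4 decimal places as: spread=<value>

spread=97.8327

Equity is a call on the firm's assets struck at D = 182.7262:
d₁ = [ln(V₀/D) + (r + σ²/2)T] / (σ√T)
   = [ln(308.0644/182.7262) + (0.0635 + 0.5·0.3466²)·1.1239] / (0.3466·√1.1239)
   = [0.522320 + 0.138876] / 0.367445 = 1.799441
d₂ = d₁ − σ√T = 1.799441 − 0.367445 = 1.431996
N(d₁) = 0.964026,  N(d₂) = 0.923927,  e^(−rT) = 0.931120
E₀ = V₀·N(d₁) − D·e^(−rT)·N(d₂)
   = 308.0644·0.964026 − 182.7262·0.931120·0.923927 = 139.784984
B₀ = V₀ − E₀ = 308.0644 − 139.784984 = 168.279416
spread = −(1/T)·ln(B₀/D) − r = −(1/1.1239)·ln(168.279416/182.7262) − 0.0635 = 0.00978327
in basis points: 0.00978327 × 10⁴ = 97.8327 bp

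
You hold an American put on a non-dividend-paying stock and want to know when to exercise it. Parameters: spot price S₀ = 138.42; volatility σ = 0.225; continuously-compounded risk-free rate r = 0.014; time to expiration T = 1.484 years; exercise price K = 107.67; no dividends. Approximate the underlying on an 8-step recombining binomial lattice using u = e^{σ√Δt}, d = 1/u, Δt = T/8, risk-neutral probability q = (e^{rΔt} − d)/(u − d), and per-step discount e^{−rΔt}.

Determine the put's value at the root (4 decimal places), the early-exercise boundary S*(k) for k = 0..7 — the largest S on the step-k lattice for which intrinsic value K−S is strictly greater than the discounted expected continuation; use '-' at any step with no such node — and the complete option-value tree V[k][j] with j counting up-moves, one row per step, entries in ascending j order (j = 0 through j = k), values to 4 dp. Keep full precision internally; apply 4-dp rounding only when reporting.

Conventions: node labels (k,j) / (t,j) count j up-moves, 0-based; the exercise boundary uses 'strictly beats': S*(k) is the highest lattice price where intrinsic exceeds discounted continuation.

Δt=0.18550  u=1.10176  d=0.90764  q=0.48919  discount=0.99741
step 8 (expiry): payoffs max(K−S,0) = 43.9156 30.2805 13.7292 0.0000 0.0000 0.0000 0.0000 0.0000 0.0000
step 7: (k=7,j=0): S=70.2419, K−S=37.4281, hold=37.1489 ⇒ V=37.4281 exercise | (k=7,j=1): S=85.2645, K−S=22.4055, hold=22.1262 ⇒ V=22.4055 exercise | (k=7,j=2): S=103.5000, K−S=4.1700, hold=6.9948 ⇒ V=6.9948 continue | (k=7,j=3): S=125.6356, K−S=0.0000, hold=0.0000 ⇒ V=0.0000 continue | (k=7,j=4): S=152.5053, K−S=0.0000, hold=0.0000 ⇒ V=0.0000 continue | (k=7,j=5): S=185.1216, K−S=0.0000, hold=0.0000 ⇒ V=0.0000 continue | (k=7,j=6): S=224.7136, K−S=0.0000, hold=0.0000 ⇒ V=0.0000 continue | (k=7,j=7): S=272.7731, K−S=0.0000, hold=0.0000 ⇒ V=0.0000 continue  boundary S*=85.2645
step 6: (k=6,j=0): S=77.3895, K−S=30.2805, hold=30.0012 ⇒ V=30.2805 exercise | (k=6,j=1): S=93.9408, K−S=13.7292, hold=14.8282 ⇒ V=14.8282 continue | (k=6,j=2): S=114.0320, K−S=0.0000, hold=3.5638 ⇒ V=3.5638 continue | (k=6,j=3): S=138.4200, K−S=0.0000, hold=0.0000 ⇒ V=0.0000 continue | (k=6,j=4): S=168.0239, K−S=0.0000, hold=0.0000 ⇒ V=0.0000 continue | (k=6,j=5): S=203.9592, K−S=0.0000, hold=0.0000 ⇒ V=0.0000 continue | (k=6,j=6): S=247.5800, K−S=0.0000, hold=0.0000 ⇒ V=0.0000 continue  boundary S*=77.3895
step 5: (k=5,j=0): S=85.2645, K−S=22.4055, hold=22.6625 ⇒ V=22.6625 continue | (k=5,j=1): S=103.5000, K−S=4.1700, hold=9.2936 ⇒ V=9.2936 continue | (k=5,j=2): S=125.6356, K−S=0.0000, hold=1.8157 ⇒ V=1.8157 continue | (k=5,j=3): S=152.5053, K−S=0.0000, hold=0.0000 ⇒ V=0.0000 continue | (k=5,j=4): S=185.1216, K−S=0.0000, hold=0.0000 ⇒ V=0.0000 continue | (k=5,j=5): S=224.7136, K−S=0.0000, hold=0.0000 ⇒ V=0.0000 continue  boundary S*=-
step 4: (k=4,j=0): S=93.9408, K−S=13.7292, hold=16.0808 ⇒ V=16.0808 continue | (k=4,j=1): S=114.0320, K−S=0.0000, hold=5.6209 ⇒ V=5.6209 continue | (k=4,j=2): S=138.4200, K−S=0.0000, hold=0.9251 ⇒ V=0.9251 continue | (k=4,j=3): S=168.0239, K−S=0.0000, hold=0.0000 ⇒ V=0.0000 continue | (k=4,j=4): S=203.9592, K−S=0.0000, hold=0.0000 ⇒ V=0.0000 continue  boundary S*=-
step 3: (k=3,j=0): S=103.5000, K−S=4.1700, hold=10.9355 ⇒ V=10.9355 continue | (k=3,j=1): S=125.6356, K−S=0.0000, hold=3.3151 ⇒ V=3.3151 continue | (k=3,j=2): S=152.5053, K−S=0.0000, hold=0.4713 ⇒ V=0.4713 continue | (k=3,j=3): S=185.1216, K−S=0.0000, hold=0.0000 ⇒ V=0.0000 continue  boundary S*=-
step 2: (k=2,j=0): S=114.0320, K−S=0.0000, hold=7.1890 ⇒ V=7.1890 continue | (k=2,j=1): S=138.4200, K−S=0.0000, hold=1.9190 ⇒ V=1.9190 continue | (k=2,j=2): S=168.0239, K−S=0.0000, hold=0.2401 ⇒ V=0.2401 continue  boundary S*=-
step 1: (k=1,j=0): S=125.6356, K−S=0.0000, hold=4.5990 ⇒ V=4.5990 continue | (k=1,j=1): S=152.5053, K−S=0.0000, hold=1.0949 ⇒ V=1.0949 continue  boundary S*=-
step 0: (k=0,j=0): S=138.4200, K−S=0.0000, hold=2.8773 ⇒ V=2.8773 continue  boundary S*=-

price = 2.8773
boundary = - - - - - - 77.3895 85.2645
tree:
2.8773
4.5990 1.0949
7.1890 1.9190 0.2401
10.9355 3.3151 0.4713 0.0000
16.0808 5.6209 0.9251 0.0000 0.0000
22.6625 9.2936 1.8157 0.0000 0.0000 0.0000
30.2805 14.8282 3.5638 0.0000 0.0000 0.0000 0.0000
37.4281 22.4055 6.9948 0.0000 0.0000 0.0000 0.0000 0.0000
43.9156 30.2805 13.7292 0.0000 0.0000 0.0000 0.0000 0.0000 0.0000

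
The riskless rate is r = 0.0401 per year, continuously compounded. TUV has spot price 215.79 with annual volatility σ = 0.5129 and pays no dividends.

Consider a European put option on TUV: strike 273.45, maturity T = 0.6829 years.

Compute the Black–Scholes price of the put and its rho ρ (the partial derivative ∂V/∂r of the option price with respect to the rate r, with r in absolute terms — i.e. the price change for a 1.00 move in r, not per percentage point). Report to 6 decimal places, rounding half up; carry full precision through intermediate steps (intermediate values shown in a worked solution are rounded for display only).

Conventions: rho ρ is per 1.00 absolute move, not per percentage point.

price = 70.316860
ρ = -138.072906

σ√T = 0.5129·√0.6829 = 0.423849
d₁ = (ln(S/K) + (r+σ²/2)T) / (σ√T) = (ln(215.79/273.45) + (0.0401+0.5129²/2)·0.6829) / 0.423849 = (-0.236813 + 0.117208) / 0.423849 = -0.282187
d₂ = d₁ − σ√T = -0.282187 − 0.423849 = -0.706036
e^{−rT} = 0.972987
N(−d₁) = 0.611100,  N(−d₂) = 0.759917
Put price V = K·e^{−rT}·N(−d₂) − S·N(−d₁) = 202.186127 − 131.869267 = 70.316860
ρ = −K·T·e^{−rT}·N(−d₂) = -138.072906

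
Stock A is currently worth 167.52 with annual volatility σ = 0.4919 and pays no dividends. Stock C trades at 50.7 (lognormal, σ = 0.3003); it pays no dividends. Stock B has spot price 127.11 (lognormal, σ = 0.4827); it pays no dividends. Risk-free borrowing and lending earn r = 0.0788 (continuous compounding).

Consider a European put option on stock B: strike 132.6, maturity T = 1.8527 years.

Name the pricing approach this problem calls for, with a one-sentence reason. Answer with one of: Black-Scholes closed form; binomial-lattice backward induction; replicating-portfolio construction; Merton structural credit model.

Key observation: the instrument is a plain European put (strike 132.6) on a lognormal asset; the exact continuous-time formula applies directly.

framework: Black-Scholes closed form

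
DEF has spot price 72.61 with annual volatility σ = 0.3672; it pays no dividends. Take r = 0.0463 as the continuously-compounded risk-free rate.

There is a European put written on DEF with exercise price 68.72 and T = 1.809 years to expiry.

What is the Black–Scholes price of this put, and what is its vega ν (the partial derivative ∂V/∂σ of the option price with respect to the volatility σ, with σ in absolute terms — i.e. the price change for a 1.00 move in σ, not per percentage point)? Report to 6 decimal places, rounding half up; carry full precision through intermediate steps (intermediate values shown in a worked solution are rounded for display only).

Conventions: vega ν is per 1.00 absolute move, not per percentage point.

price = 9.047059
ν = 33.890999

σ√T = 0.3672·√1.809 = 0.493881
d₁ = (ln(S/K) + (r+σ²/2)T) / (σ√T) = (ln(72.61/68.72) + (0.0463+0.3672²/2)·1.809) / 0.493881 = (0.055062 + 0.205716) / 0.493881 = 0.528019
d₂ = d₁ − σ√T = 0.528019 − 0.493881 = 0.034138
e^{−rT} = 0.919655
N(−d₁) = 0.298743,  N(−d₂) = 0.486384
Put price V = K·e^{−rT}·N(−d₂) − S·N(−d₁) = 30.738805 − 21.691747 = 9.047059
φ(d₁) = (1/√(2π))·e^{−d₁²/2} = 0.347031
ν = S·φ(d₁)·√T = 33.890999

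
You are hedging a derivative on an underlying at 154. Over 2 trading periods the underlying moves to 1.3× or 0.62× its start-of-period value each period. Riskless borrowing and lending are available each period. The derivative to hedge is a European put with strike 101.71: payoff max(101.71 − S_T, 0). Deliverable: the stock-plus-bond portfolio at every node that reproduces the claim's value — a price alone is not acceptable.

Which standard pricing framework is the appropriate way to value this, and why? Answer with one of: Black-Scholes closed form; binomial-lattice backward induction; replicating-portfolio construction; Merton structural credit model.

framework: replicating-portfolio construction

Key observation: what is demanded is not a single number but the (Δ, B) position at each node of the 1.3/0.62 tree starting at 154; constructing those positions is the replicating-portfolio method.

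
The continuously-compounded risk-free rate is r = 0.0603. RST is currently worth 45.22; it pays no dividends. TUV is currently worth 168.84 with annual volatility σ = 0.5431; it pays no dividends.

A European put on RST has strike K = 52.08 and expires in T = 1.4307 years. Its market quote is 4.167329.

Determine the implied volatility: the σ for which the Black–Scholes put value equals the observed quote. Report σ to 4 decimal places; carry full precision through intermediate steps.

At σ = 0.1218 the Black–Scholes value reproduces the quote:
σ√T = 0.1218·√1.4307 = 0.145687
d₁ = (ln(S/K) + (r+σ²/2)T) / (σ√T) = (ln(45.22/52.08) + (0.0603+0.1218²/2)·1.4307) / 0.145687 = (-0.141242 + 0.096884) / 0.145687 = -0.304474
d₂ = d₁ − σ√T = -0.304474 − 0.145687 = -0.450161
e^{−rT} = 0.917345
N(−d₁) = 0.619616,  N(−d₂) = 0.673703
V = K·e^{−rT}·N(−d₂) − S·N(−d₁) = 32.186386 − 28.019057 = 4.167329 (equal to the quote); since ∂V/∂σ > 0 for all σ, the implied volatility is unique

sigma = 0.1218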